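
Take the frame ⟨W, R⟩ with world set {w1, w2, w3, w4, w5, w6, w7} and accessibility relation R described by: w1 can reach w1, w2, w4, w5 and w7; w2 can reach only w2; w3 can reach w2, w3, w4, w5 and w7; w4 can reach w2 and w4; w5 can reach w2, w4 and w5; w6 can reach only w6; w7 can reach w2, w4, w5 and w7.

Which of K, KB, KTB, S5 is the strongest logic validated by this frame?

K

Symmetric (axiom B): no — w1 R w2 but not w2 R w1.
Reflexive (axiom T): yes — every world is R-related to itself.
Euclidean (axiom 5): no — w1 R w2 and w1 R w4, but not w2 R w4.
So F validates K; KB would additionally require R to be symmetric. The strongest is K.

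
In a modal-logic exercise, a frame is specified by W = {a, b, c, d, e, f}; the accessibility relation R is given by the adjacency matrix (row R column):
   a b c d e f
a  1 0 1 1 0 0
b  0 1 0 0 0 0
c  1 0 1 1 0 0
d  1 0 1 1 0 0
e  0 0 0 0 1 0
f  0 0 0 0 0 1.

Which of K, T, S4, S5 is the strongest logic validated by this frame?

S5

Reflexive (axiom T): yes — every world is R-related to itself.
Transitive (axiom 4): yes — every two-step R-path is closed by a direct edge.
Euclidean (axiom 5): yes — any two successors of a common world are R-related.
So F validates K, T, S4, S5. The strongest is S5.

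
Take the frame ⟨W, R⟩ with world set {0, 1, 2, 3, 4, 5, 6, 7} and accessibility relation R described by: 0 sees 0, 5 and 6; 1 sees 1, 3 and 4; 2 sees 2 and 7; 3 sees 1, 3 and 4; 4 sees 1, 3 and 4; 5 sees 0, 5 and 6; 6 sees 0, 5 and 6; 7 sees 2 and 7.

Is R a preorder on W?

Yes

Reflexive: yes — every world is R-related to itself.
Transitive: yes — every two-step R-path is closed by a direct edge.
So R is a preorder.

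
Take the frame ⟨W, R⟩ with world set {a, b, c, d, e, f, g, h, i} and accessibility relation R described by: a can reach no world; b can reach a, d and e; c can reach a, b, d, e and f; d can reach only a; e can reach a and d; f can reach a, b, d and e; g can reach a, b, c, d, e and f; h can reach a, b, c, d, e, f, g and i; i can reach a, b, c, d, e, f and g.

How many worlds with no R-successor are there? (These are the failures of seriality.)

Enumerating: a.

1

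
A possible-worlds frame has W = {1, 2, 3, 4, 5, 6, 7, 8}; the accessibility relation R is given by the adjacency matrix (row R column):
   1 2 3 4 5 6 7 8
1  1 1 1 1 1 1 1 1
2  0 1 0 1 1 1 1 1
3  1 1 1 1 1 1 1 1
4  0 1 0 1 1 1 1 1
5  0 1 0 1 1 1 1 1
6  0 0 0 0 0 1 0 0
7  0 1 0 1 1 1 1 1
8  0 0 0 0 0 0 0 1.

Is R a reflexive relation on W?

Yes

Reflexive: yes — every world is R-related to itself.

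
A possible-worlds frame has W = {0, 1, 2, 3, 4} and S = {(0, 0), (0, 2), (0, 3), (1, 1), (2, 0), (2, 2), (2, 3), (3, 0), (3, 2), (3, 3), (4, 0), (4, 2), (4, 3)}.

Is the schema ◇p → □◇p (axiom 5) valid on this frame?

The schema 5 characterises exactly the Euclidean frames.
Euclidean: yes — any two successors of a common world are S-related.

Yes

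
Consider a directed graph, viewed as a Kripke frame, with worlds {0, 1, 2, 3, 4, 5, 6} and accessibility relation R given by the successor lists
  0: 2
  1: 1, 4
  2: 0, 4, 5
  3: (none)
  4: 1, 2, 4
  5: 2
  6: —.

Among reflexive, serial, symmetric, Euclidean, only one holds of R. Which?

Reflexive: no — 0 is not related to itself.
Serial: no — 3 has no R-successor.
Symmetric: yes — every pair in R has its reverse in R.
Euclidean: no — 2 R 0 and 2 R 4, but not 0 R 4.
Only symmetric holds.

symmetric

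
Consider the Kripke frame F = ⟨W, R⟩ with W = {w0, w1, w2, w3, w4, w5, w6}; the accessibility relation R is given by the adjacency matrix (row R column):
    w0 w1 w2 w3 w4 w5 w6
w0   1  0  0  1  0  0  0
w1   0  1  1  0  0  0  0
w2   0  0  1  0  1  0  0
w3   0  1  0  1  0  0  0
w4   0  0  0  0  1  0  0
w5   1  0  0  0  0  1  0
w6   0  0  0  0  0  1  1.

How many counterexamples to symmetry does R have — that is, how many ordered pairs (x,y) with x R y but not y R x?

6

Enumerating: (w0,w3), (w1,w2), (w2,w4), (w3,w1), (w5,w0), (w6,w5).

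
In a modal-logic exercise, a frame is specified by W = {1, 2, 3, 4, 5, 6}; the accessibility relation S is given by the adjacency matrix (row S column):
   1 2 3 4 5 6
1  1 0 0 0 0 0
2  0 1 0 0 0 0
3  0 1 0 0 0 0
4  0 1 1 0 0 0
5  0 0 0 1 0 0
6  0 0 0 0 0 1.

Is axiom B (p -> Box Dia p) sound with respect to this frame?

Axiom B corresponds to the accessibility relation being symmetric.
Symmetric: no — 3 S 2 but not 2 S 3.

No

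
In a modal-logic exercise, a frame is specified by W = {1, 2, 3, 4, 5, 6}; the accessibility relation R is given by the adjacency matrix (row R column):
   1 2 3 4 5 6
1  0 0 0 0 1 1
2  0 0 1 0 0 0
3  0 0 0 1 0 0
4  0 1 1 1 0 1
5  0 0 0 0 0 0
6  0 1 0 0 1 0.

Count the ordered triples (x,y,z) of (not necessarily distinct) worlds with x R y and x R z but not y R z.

17

Enumerating: (1,5,5), (1,5,6), (1,6,6), (2,3,3), (4,2,2), (4,2,4), (4,2,6), (4,3,2), (4,3,3), (4,3,6), (4,6,3), (4,6,4), (4,6,6), (6,2,2), (6,2,5), (6,5,2), (6,5,5).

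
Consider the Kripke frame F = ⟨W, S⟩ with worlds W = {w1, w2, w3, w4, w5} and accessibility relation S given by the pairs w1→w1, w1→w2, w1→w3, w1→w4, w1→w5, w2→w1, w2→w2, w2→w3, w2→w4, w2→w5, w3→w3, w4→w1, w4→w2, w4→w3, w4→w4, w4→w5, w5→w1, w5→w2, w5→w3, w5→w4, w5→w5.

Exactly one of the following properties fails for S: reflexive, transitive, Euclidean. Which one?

Reflexive: yes — every world is S-related to itself.
Transitive: yes — every two-step S-path is closed by a direct edge.
Euclidean: no — w1 S w3 and w1 S w2, but not w3 S w2.
Only Euclidean fails.

Euclidean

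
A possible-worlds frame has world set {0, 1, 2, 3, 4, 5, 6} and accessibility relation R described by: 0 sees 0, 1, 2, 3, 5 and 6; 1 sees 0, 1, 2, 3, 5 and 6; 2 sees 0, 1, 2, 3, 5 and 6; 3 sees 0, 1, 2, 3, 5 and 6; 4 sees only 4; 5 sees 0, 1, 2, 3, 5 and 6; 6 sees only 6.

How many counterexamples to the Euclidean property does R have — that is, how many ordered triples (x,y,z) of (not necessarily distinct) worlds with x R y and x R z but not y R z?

Enumerating: (0,6,0), (0,6,1), (0,6,2), (0,6,3), (0,6,5), (1,6,0), (1,6,1), (1,6,2), (1,6,3), (1,6,5), (2,6,0), (2,6,1), … and 13 more.
Total: 25.

25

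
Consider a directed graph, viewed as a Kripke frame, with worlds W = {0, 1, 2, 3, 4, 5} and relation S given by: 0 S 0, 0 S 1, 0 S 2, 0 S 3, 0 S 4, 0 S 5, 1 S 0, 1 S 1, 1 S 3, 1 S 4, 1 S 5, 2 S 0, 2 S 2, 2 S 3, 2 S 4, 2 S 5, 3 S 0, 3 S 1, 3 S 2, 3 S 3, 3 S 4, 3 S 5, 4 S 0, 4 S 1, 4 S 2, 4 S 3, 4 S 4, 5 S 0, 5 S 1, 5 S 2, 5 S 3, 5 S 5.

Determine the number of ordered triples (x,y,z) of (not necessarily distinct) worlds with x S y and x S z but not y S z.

16

Enumerating: (0,1,2), (0,2,1), (0,4,5), (0,5,4), (1,4,5), (1,5,4), (2,4,5), (2,5,4), (3,1,2), (3,2,1), (3,4,5), (3,5,4), (4,1,2), (4,2,1), (5,1,2), (5,2,1).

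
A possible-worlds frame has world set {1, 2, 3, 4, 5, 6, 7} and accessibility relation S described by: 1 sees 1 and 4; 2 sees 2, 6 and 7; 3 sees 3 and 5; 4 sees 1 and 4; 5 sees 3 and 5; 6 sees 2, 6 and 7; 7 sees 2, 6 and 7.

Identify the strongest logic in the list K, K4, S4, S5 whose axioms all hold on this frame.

Transitive (axiom 4): yes — every two-step S-path is closed by a direct edge.
Reflexive (axiom T): yes — every world is S-related to itself.
Euclidean (axiom 5): yes — any two successors of a common world are S-related.
So F validates K, K4, S4, S5. The strongest is S5.

S5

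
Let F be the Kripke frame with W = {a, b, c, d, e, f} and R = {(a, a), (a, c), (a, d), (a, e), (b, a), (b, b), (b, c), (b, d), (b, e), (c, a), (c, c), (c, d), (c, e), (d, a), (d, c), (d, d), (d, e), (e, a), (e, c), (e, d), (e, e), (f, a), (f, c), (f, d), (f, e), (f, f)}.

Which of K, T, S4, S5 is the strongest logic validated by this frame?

S4

Reflexive (axiom T): yes — every world is R-related to itself.
Transitive (axiom 4): yes — every two-step R-path is closed by a direct edge.
Euclidean (axiom 5): no — b R a and b R b, but not a R b.
So F validates K, T, S4; S5 would additionally require R to be Euclidean. The strongest is S4.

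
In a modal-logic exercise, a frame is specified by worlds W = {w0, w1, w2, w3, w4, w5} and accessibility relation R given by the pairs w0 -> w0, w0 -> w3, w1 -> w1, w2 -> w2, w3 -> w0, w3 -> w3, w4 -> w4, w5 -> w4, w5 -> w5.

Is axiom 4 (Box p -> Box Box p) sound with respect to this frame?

By correspondence theory, 4 is valid on a frame iff R is transitive.
Transitive: yes — every two-step R-path is closed by a direct edge.

Yes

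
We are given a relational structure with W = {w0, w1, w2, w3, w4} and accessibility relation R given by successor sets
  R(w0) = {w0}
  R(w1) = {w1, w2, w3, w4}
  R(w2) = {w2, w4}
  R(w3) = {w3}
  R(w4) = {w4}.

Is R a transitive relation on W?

Transitive: yes — every two-step R-path is closed by a direct edge.

Yes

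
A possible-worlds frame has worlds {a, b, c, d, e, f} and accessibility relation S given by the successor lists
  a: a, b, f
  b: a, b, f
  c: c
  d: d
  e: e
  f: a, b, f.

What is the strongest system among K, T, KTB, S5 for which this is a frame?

Reflexive (axiom T): yes — every world is S-related to itself.
Symmetric (axiom B): yes — every pair in S has its reverse in S.
Euclidean (axiom 5): yes — any two successors of a common world are S-related.
So F validates K, T, KTB, S5. The strongest is S5.

S5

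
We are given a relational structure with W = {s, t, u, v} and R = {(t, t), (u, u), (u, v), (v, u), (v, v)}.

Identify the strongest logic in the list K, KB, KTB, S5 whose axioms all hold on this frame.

KB

Symmetric (axiom B): yes — every pair in R has its reverse in R.
Reflexive (axiom T): no — s is not related to itself.
Euclidean (axiom 5): yes — any two successors of a common world are R-related.
So F validates K, KB; KTB would additionally require R to be reflexive. The strongest is KB.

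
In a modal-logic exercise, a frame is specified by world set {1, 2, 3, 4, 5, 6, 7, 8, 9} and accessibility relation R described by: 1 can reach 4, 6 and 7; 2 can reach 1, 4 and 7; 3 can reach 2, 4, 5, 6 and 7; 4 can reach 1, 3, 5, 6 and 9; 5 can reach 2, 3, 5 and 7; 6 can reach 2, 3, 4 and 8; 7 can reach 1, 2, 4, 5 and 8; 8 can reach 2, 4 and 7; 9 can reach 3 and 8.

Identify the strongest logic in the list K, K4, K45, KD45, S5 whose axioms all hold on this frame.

Transitive (axiom 4): no — 1 R 4 and 4 R 3, but not 1 R 3.
Euclidean (axiom 5): no — 1 R 4 and 1 R 7, but not 4 R 7.
Serial (axiom D): yes — every world has a successor (e.g. 1 R 4).
Reflexive (axiom T): no — 1 is not related to itself.
So F validates K; K4 would additionally require R to be transitive. The strongest is K.

K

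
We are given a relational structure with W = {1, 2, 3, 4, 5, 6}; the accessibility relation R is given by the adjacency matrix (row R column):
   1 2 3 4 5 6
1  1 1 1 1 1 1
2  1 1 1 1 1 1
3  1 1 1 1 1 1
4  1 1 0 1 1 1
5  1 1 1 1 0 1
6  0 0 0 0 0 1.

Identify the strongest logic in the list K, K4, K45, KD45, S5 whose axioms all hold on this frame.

K

Transitive (axiom 4): no — 4 R 1 and 1 R 3, but not 4 R 3.
Euclidean (axiom 5): no — 1 R 4 and 1 R 3, but not 4 R 3.
Serial (axiom D): yes — every world has a successor (e.g. 1 R 1).
Reflexive (axiom T): no — 5 is not related to itself.
So F validates K; K4 would additionally require R to be transitive. The strongest is K.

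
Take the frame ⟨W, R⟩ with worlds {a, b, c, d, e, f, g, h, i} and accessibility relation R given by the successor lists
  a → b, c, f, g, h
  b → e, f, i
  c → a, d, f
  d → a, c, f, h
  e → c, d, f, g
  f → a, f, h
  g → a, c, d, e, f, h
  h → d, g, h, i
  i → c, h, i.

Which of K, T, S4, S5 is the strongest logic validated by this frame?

K

Reflexive (axiom T): no — a is not related to itself.
Transitive (axiom 4): no — a R b and b R e, but not a R e.
Euclidean (axiom 5): no — a R b and a R c, but not b R c.
So F validates K; T would additionally require R to be reflexive. The strongest is K.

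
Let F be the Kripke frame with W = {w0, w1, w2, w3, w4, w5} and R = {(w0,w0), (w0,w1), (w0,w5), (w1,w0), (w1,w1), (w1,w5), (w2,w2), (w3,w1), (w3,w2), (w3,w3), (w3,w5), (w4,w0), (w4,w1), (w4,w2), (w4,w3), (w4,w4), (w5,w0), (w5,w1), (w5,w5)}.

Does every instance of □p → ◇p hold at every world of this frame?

By correspondence theory, D is valid on a frame iff R is serial.
Serial: yes — every world has a successor (e.g. w0 R w0).

Yes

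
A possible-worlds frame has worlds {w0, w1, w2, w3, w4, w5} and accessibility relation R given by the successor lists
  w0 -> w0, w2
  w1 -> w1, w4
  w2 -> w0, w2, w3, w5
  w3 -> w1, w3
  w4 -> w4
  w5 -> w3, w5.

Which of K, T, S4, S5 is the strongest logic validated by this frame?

Reflexive (axiom T): yes — every world is R-related to itself.
Transitive (axiom 4): no — w0 R w2 and w2 R w3, but not w0 R w3.
Euclidean (axiom 5): no — w2 R w0 and w2 R w3, but not w0 R w3.
So F validates K, T; S4 would additionally require R to be transitive. The strongest is T.

T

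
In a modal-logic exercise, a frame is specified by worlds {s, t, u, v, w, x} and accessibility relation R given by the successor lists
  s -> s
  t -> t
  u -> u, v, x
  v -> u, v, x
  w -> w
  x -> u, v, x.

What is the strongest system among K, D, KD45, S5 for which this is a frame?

S5

Serial (axiom D): yes — every world has a successor (e.g. s R s).
Euclidean (axiom 5): yes — any two successors of a common world are R-related.
Transitive (axiom 4): yes — every two-step R-path is closed by a direct edge.
Reflexive (axiom T): yes — every world is R-related to itself.
So F validates K, D, KD45, S5. The strongest is S5.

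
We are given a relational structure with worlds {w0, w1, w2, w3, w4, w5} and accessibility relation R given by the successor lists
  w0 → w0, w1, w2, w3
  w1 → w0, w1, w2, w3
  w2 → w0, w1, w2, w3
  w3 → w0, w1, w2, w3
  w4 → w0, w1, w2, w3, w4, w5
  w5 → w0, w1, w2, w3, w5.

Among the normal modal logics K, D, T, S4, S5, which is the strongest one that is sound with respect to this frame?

S4

Serial (axiom D): yes — every world has a successor (e.g. w0 R w0).
Reflexive (axiom T): yes — every world is R-related to itself.
Transitive (axiom 4): yes — every two-step R-path is closed by a direct edge.
Euclidean (axiom 5): no — w4 R w0 and w4 R w5, but not w0 R w5.
So F validates K, D, T, S4; S5 would additionally require R to be Euclidean. The strongest is S4.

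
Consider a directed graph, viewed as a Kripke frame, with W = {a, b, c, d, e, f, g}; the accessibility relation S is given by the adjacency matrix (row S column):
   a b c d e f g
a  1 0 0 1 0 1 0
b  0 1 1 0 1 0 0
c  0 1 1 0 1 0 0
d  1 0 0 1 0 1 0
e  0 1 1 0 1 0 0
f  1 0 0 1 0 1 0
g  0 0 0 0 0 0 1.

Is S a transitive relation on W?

Yes

Transitive: yes — every two-step S-path is closed by a direct edge.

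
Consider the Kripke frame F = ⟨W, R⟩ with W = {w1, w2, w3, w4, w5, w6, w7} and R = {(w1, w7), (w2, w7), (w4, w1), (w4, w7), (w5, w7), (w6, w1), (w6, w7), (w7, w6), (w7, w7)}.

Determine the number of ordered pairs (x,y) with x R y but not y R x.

6

Enumerating: (w1,w7), (w2,w7), (w4,w1), (w4,w7), (w5,w7), (w6,w1).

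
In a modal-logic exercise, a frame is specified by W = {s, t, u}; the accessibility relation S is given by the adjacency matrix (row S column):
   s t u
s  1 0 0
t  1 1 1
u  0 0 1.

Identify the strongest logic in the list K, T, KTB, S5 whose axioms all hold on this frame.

T

Reflexive (axiom T): yes — every world is S-related to itself.
Symmetric (axiom B): no — t S s but not s S t.
Euclidean (axiom 5): no — t S s and t S u, but not s S u.
So F validates K, T; KTB would additionally require S to be symmetric. The strongest is T.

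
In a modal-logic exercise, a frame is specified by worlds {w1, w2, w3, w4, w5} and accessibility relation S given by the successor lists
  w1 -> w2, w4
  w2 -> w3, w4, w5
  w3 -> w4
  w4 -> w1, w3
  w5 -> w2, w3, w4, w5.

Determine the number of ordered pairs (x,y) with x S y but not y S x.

Enumerating: (w1,w2), (w2,w3), (w2,w4), (w5,w3), (w5,w4).

5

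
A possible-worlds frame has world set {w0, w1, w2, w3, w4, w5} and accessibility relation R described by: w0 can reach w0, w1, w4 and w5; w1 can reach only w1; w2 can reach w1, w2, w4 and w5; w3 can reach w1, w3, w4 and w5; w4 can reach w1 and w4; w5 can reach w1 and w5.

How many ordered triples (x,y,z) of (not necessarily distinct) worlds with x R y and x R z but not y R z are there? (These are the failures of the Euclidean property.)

Enumerating: (w0,w1,w0), (w0,w1,w4), (w0,w1,w5), (w0,w4,w0), (w0,w4,w5), (w0,w5,w0), (w0,w5,w4), (w2,w1,w2), (w2,w1,w4), (w2,w1,w5), (w2,w4,w2), (w2,w4,w5), … and 11 more.
Total: 23.

23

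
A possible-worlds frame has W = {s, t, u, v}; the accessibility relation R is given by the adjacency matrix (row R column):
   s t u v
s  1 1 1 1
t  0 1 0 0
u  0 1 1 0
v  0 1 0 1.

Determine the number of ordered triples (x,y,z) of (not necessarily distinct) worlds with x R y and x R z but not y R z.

9

Enumerating: (s,t,s), (s,t,u), (s,t,v), (s,u,s), (s,u,v), (s,v,s), (s,v,u), (u,t,u), (v,t,v).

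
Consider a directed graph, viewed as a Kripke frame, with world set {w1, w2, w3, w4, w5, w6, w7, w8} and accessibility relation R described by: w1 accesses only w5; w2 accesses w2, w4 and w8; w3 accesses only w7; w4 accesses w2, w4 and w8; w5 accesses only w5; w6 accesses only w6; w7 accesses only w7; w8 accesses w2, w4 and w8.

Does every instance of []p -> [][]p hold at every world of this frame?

Yes

Axiom 4 corresponds to the accessibility relation being transitive.
Transitive: yes — every two-step R-path is closed by a direct edge.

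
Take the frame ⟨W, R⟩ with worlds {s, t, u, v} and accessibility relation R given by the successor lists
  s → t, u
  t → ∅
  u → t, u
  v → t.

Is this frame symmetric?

No

Symmetric: no — s R t but not t R s.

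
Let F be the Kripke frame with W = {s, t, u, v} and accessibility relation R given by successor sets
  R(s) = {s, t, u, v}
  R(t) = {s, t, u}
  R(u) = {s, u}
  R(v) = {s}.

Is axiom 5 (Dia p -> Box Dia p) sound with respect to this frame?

By correspondence theory, 5 is valid on a frame iff R is Euclidean.
Euclidean: no — s R t and s R v, but not t R v.

No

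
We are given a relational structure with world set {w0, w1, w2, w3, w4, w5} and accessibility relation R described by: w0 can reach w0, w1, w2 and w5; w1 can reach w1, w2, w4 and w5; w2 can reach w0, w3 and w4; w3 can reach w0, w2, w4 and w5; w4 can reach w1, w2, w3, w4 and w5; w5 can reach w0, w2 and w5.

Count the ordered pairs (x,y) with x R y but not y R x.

Enumerating: (w0,w1), (w1,w2), (w1,w5), (w3,w0), (w3,w5), (w4,w5), (w5,w2).

7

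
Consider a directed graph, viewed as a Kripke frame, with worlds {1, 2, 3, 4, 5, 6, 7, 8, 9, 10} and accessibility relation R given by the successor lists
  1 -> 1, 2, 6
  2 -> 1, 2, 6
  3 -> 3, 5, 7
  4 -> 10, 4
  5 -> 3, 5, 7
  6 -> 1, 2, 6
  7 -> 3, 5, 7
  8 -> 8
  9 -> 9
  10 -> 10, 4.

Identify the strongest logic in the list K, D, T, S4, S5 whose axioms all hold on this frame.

Serial (axiom D): yes — every world has a successor (e.g. 1 R 1).
Reflexive (axiom T): yes — every world is R-related to itself.
Transitive (axiom 4): yes — every two-step R-path is closed by a direct edge.
Euclidean (axiom 5): yes — any two successors of a common world are R-related.
So F validates K, D, T, S4, S5. The strongest is S5.

S5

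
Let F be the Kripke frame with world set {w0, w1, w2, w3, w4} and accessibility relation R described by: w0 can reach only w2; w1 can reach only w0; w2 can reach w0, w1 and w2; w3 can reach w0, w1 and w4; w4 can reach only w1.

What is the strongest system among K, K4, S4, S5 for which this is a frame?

Transitive (axiom 4): no — w0 R w2 and w2 R w1, but not w0 R w1.
Reflexive (axiom T): no — w0 is not related to itself.
Euclidean (axiom 5): no — w2 R w0 and w2 R w1, but not w0 R w1.
So F validates K; K4 would additionally require R to be transitive. The strongest is K.

K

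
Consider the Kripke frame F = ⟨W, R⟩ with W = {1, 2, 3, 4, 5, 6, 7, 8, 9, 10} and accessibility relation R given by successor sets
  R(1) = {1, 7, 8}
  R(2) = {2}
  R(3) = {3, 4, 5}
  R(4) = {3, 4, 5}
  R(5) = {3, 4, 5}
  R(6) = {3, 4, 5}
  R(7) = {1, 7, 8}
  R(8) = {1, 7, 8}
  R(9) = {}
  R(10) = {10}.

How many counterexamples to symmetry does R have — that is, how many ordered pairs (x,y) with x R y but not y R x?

3

Enumerating: (6,3), (6,4), (6,5).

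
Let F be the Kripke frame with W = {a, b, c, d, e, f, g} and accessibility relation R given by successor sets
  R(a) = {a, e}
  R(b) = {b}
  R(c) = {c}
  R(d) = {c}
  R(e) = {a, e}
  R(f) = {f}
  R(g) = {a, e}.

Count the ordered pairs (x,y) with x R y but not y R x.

3

Enumerating: (d,c), (g,a), (g,e).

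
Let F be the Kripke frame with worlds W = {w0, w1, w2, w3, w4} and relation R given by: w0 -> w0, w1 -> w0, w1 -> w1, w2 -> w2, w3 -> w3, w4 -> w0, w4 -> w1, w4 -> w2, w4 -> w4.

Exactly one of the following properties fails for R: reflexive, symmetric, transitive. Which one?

Reflexive: yes — every world is R-related to itself.
Symmetric: no — w1 R w0 but not w0 R w1.
Transitive: yes — every two-step R-path is closed by a direct edge.
Only symmetric fails.

symmetric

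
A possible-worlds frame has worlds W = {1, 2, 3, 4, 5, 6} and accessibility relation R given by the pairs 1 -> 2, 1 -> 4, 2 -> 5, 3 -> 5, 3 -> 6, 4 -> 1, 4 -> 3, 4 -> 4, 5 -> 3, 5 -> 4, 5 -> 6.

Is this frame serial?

No

Serial: no — 6 has no R-successor.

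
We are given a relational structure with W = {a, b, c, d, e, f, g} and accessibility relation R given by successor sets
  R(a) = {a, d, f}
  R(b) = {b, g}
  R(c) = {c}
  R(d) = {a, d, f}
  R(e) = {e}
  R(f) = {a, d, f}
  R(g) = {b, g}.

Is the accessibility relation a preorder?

Reflexive: yes — every world is R-related to itself.
Transitive: yes — every two-step R-path is closed by a direct edge.
So R is a preorder.

Yes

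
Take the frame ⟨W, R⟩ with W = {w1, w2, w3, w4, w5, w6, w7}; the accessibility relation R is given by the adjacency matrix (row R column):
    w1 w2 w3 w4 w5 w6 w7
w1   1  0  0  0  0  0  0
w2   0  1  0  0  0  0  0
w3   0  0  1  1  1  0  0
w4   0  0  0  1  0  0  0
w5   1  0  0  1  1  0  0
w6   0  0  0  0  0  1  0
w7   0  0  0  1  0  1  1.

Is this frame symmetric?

No

Symmetric: no — w3 R w4 but not w4 R w3.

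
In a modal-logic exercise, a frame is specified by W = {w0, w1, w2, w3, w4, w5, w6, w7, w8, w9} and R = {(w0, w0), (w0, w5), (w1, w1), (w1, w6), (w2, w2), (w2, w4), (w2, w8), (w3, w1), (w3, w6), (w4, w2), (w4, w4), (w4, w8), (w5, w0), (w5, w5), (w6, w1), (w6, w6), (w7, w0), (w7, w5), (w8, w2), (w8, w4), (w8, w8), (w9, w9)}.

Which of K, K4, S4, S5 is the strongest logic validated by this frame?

K4

Transitive (axiom 4): yes — every two-step R-path is closed by a direct edge.
Reflexive (axiom T): no — w3 is not related to itself.
Euclidean (axiom 5): yes — any two successors of a common world are R-related.
So F validates K, K4; S4 would additionally require R to be reflexive. The strongest is K4.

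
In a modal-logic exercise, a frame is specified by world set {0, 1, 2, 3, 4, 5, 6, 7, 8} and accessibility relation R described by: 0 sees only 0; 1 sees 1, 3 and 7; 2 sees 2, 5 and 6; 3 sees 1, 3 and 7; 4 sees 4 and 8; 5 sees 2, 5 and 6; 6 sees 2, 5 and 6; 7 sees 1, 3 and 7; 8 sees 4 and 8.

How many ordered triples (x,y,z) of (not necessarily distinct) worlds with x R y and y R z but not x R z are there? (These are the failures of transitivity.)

R is transitive; there are no such tuples.

0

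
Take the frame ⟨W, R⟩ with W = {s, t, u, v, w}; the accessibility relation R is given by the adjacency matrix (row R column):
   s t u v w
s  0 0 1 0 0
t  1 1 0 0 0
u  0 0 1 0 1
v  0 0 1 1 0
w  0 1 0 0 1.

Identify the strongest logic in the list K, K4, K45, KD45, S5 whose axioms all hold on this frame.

K

Transitive (axiom 4): no — s R u and u R w, but not s R w.
Euclidean (axiom 5): no — t R s and t R s, but not s R s.
Serial (axiom D): yes — every world has a successor (e.g. s R u).
Reflexive (axiom T): no — s is not related to itself.
So F validates K; K4 would additionally require R to be transitive. The strongest is K.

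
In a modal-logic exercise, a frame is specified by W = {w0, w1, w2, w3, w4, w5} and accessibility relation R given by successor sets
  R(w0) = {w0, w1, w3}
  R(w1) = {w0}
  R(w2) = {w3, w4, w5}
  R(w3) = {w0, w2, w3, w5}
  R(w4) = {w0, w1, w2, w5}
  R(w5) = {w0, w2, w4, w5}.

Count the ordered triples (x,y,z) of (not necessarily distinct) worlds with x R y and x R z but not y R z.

Enumerating: (w0,w1,w1), (w0,w1,w3), (w0,w3,w1), (w2,w3,w4), (w2,w4,w3), (w2,w4,w4), (w2,w5,w3), (w3,w0,w2), (w3,w0,w5), (w3,w2,w0), (w3,w2,w2), (w3,w5,w3), … and 15 more.
Total: 27.

27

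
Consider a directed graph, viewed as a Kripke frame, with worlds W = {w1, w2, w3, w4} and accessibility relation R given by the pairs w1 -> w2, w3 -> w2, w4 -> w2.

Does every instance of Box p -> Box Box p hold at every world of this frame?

The schema 4 characterises exactly the transitive frames.
Transitive: yes — every two-step R-path is closed by a direct edge.

Yes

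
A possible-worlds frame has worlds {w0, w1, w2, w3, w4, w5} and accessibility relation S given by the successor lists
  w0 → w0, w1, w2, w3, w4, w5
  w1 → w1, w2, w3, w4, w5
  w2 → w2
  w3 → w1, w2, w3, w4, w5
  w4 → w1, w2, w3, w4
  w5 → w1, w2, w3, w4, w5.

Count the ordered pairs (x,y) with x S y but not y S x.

10

Enumerating: (w0,w1), (w0,w2), (w0,w3), (w0,w4), (w0,w5), (w1,w2), (w3,w2), (w4,w2), (w5,w2), (w5,w4).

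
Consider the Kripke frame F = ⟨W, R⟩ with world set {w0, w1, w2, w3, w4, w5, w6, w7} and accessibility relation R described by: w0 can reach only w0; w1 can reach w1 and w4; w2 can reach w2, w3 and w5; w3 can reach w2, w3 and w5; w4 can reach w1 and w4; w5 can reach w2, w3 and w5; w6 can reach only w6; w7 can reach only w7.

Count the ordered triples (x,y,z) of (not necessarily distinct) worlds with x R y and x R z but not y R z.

0

R is Euclidean; there are no such tuples.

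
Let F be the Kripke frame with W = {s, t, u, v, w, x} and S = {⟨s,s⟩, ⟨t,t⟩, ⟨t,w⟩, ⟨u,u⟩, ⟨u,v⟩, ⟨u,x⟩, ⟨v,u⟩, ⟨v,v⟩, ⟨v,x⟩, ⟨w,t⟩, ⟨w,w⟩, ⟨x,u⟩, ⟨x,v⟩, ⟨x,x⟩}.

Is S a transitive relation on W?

Yes

Transitive: yes — every two-step S-path is closed by a direct edge.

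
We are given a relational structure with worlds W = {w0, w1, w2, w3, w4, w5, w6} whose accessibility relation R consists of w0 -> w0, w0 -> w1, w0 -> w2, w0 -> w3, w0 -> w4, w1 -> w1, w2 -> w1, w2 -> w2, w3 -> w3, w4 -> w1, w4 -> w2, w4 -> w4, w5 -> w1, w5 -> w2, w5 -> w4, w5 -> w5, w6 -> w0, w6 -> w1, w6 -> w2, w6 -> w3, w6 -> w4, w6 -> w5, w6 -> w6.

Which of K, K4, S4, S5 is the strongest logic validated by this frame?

S4

Transitive (axiom 4): yes — every two-step R-path is closed by a direct edge.
Reflexive (axiom T): yes — every world is R-related to itself.
Euclidean (axiom 5): no — w0 R w1 and w0 R w2, but not w1 R w2.
So F validates K, K4, S4; S5 would additionally require R to be Euclidean. The strongest is S4.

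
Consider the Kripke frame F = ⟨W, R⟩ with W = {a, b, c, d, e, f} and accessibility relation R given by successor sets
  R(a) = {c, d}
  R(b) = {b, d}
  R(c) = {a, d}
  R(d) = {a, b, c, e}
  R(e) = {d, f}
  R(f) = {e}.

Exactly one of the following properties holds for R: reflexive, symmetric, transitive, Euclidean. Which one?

Reflexive: no — a is not related to itself.
Symmetric: yes — every pair in R has its reverse in R.
Transitive: no — a R d and d R b, but not a R b.
Euclidean: no — d R a and d R b, but not a R b.
Only symmetric holds.

symmetric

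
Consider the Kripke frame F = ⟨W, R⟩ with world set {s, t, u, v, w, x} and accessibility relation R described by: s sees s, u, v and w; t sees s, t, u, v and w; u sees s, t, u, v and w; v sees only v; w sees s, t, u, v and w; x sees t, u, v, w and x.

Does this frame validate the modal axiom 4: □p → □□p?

Axiom 4 corresponds to the accessibility relation being transitive.
Transitive: no — s R u and u R t, but not s R t.

No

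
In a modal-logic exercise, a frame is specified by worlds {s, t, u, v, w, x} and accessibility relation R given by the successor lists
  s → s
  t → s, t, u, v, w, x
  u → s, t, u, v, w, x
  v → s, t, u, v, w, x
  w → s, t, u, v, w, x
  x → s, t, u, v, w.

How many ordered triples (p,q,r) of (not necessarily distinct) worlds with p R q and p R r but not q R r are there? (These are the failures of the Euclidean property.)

28

Enumerating: (t,s,t), (t,s,u), (t,s,v), (t,s,w), (t,s,x), (t,x,x), (u,s,t), (u,s,u), (u,s,v), (u,s,w), (u,s,x), (u,x,x), … and 16 more.
Total: 28.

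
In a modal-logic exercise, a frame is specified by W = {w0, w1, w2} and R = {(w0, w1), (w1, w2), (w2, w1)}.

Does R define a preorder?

No

Reflexive: no — w0 is not related to itself.
Transitive: no — w0 R w1 and w1 R w2, but not w0 R w2.
So R is not a preorder.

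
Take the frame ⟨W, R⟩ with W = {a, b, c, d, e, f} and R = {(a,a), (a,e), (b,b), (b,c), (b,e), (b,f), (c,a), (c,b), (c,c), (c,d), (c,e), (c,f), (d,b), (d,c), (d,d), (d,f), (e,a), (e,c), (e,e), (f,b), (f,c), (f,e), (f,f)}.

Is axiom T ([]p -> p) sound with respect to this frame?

Yes

Axiom T corresponds to the accessibility relation being reflexive.
Reflexive: yes — every world is R-related to itself.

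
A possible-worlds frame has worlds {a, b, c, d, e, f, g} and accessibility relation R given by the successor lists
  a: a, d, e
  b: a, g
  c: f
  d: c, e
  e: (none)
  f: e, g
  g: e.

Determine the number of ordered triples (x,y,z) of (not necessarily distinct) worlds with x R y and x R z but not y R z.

17

Enumerating: (a,d,a), (a,d,d), (a,e,a), (a,e,d), (a,e,e), (b,a,g), (b,g,a), (b,g,g), (c,f,f), (d,c,c), (d,c,e), (d,e,c), (d,e,e), (f,e,e), (f,e,g), (f,g,g), (g,e,e).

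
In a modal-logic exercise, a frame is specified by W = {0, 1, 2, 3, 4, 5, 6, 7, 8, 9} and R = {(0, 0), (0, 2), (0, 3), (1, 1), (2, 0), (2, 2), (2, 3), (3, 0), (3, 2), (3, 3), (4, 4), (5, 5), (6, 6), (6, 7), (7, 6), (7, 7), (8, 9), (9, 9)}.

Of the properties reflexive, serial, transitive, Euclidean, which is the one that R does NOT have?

Reflexive: no — 8 is not related to itself.
Serial: yes — every world has a successor (e.g. 0 R 0).
Transitive: yes — every two-step R-path is closed by a direct edge.
Euclidean: yes — any two successors of a common world are R-related.
Only reflexive fails.

reflexive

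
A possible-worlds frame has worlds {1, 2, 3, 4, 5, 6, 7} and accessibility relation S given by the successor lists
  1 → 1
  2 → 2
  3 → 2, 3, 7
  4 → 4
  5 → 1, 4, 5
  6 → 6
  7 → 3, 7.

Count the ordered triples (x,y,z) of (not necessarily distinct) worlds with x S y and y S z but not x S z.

1

Enumerating: (7,3,2).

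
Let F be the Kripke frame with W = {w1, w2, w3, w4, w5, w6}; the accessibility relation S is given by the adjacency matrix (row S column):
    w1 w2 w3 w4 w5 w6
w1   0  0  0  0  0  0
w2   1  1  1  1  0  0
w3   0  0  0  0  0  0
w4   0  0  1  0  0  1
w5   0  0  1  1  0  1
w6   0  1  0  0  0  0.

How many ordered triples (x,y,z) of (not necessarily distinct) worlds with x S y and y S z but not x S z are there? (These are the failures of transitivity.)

6

Enumerating: (w2,w4,w6), (w4,w6,w2), (w5,w6,w2), (w6,w2,w1), (w6,w2,w3), (w6,w2,w4).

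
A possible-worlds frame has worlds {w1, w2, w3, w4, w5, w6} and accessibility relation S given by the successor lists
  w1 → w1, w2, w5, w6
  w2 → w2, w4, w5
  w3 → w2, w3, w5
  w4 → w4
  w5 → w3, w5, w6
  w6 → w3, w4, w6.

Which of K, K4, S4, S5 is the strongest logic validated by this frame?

K

Transitive (axiom 4): no — w1 S w2 and w2 S w4, but not w1 S w4.
Reflexive (axiom T): yes — every world is S-related to itself.
Euclidean (axiom 5): no — w1 S w2 and w1 S w6, but not w2 S w6.
So F validates K; K4 would additionally require S to be transitive. The strongest is K.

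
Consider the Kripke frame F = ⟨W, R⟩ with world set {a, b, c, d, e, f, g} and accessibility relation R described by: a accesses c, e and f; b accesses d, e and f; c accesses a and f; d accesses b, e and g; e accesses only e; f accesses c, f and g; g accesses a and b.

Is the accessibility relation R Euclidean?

No

Euclidean: no — a R c and a R e, but not c R e.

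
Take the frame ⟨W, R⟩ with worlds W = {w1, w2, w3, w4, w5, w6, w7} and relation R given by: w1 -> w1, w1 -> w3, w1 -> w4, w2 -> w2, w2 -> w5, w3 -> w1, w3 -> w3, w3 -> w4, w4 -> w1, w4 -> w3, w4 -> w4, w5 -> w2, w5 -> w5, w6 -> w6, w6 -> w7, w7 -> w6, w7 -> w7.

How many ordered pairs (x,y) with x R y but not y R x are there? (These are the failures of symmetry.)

R is symmetric; there are no such tuples.

0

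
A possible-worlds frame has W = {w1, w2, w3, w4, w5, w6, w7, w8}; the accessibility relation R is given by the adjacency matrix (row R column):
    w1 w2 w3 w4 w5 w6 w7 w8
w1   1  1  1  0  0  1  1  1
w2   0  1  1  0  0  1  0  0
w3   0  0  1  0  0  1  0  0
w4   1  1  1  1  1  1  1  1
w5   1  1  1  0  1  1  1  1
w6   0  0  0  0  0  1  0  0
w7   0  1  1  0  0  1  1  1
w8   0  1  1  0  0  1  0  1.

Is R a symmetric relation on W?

Symmetric: no — w1 R w2 but not w2 R w1.

No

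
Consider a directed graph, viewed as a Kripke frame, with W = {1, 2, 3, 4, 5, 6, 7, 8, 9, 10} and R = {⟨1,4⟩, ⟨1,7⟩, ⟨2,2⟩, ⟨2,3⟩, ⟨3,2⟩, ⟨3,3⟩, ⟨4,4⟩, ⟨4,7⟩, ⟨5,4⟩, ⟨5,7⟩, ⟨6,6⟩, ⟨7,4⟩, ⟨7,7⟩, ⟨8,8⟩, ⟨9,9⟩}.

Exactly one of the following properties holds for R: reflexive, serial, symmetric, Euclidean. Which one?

Reflexive: no — 1 is not related to itself.
Serial: no — 10 has no R-successor.
Symmetric: no — 1 R 4 but not 4 R 1.
Euclidean: yes — any two successors of a common world are R-related.
Only Euclidean holds.

Euclidean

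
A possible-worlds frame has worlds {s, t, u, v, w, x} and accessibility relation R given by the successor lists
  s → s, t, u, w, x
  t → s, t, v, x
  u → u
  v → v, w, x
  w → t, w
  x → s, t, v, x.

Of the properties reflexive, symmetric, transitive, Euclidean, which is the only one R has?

Reflexive: yes — every world is R-related to itself.
Symmetric: no — s R u but not u R s.
Transitive: no — s R t and t R v, but not s R v.
Euclidean: no — s R t and s R u, but not t R u.
Only reflexive holds.

reflexive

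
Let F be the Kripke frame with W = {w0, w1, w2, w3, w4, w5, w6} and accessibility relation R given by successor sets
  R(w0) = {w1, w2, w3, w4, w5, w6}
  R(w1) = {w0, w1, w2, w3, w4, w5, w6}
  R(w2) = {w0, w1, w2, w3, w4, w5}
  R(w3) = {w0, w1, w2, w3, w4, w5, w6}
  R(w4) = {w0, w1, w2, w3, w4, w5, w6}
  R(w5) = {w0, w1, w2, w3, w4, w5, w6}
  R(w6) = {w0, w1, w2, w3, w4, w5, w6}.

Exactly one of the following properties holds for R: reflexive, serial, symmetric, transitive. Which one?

Reflexive: no — w0 is not related to itself.
Serial: yes — every world has a successor (e.g. w0 R w1).
Symmetric: no — w6 R w2 but not w2 R w6.
Transitive: no — w2 R w0 and w0 R w6, but not w2 R w6.
Only serial holds.

serial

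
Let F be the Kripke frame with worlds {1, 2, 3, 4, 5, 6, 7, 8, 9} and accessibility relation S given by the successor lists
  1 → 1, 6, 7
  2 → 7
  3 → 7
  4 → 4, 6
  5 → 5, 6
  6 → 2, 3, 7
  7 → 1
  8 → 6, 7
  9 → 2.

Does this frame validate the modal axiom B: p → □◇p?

The schema B characterises exactly the symmetric frames.
Symmetric: no — 1 S 6 but not 6 S 1.

No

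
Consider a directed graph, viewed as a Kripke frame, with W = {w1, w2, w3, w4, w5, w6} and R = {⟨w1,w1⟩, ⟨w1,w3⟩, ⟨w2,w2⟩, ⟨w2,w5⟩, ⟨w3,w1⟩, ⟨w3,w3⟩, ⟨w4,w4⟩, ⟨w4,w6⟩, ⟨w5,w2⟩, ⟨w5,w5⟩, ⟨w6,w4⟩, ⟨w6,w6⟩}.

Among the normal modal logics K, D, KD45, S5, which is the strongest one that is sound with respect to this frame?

S5

Serial (axiom D): yes — every world has a successor (e.g. w1 R w1).
Euclidean (axiom 5): yes — any two successors of a common world are R-related.
Transitive (axiom 4): yes — every two-step R-path is closed by a direct edge.
Reflexive (axiom T): yes — every world is R-related to itself.
So F validates K, D, KD45, S5. The strongest is S5.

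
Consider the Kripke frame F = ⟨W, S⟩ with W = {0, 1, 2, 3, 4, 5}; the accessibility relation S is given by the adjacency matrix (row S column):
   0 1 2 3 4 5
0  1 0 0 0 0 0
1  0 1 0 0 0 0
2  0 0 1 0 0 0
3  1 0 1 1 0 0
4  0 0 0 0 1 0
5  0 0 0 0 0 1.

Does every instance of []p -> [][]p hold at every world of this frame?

The schema 4 characterises exactly the transitive frames.
Transitive: yes — every two-step S-path is closed by a direct edge.

Yes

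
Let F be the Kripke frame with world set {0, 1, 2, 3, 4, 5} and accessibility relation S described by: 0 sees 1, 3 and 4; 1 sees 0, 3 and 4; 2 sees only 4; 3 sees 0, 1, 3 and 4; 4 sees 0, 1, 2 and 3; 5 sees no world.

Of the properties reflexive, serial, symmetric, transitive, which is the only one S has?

symmetric

Reflexive: no — 0 is not related to itself.
Serial: no — 5 has no S-successor.
Symmetric: yes — every pair in S has its reverse in S.
Transitive: no — 0 S 4 and 4 S 2, but not 0 S 2.
Only symmetric holds.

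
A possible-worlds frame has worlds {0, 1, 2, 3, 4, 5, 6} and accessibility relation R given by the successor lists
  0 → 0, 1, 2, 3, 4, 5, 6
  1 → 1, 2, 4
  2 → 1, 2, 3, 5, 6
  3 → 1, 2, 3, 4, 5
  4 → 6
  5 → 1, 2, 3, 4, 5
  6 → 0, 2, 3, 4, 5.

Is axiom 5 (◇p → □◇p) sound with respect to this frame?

By correspondence theory, 5 is valid on a frame iff R is Euclidean.
Euclidean: no — 0 R 1 and 0 R 3, but not 1 R 3.

No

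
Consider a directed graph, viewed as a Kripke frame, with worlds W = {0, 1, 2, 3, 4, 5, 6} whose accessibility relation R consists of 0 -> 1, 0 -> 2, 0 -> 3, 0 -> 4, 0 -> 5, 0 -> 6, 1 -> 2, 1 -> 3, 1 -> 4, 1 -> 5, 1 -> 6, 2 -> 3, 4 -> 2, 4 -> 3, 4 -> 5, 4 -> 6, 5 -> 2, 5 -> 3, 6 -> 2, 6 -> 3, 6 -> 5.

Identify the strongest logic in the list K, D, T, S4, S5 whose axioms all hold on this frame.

K

Serial (axiom D): no — 3 has no R-successor.
Reflexive (axiom T): no — 0 is not related to itself.
Transitive (axiom 4): yes — every two-step R-path is closed by a direct edge.
Euclidean (axiom 5): no — 0 R 2 and 0 R 1, but not 2 R 1.
So F validates K; D would additionally require R to be serial. The strongest is K.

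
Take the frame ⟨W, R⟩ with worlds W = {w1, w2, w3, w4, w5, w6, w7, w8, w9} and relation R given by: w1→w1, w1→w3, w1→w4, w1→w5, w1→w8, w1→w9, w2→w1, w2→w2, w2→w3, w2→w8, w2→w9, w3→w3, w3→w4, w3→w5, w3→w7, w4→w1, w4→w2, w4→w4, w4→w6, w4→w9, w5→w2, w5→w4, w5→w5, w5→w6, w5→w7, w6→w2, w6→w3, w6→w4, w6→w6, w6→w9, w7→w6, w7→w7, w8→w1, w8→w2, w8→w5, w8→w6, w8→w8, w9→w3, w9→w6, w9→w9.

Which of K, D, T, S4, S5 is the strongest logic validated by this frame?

Serial (axiom D): yes — every world has a successor (e.g. w1 R w1).
Reflexive (axiom T): yes — every world is R-related to itself.
Transitive (axiom 4): no — w1 R w3 and w3 R w7, but not w1 R w7.
Euclidean (axiom 5): no — w1 R w3 and w1 R w8, but not w3 R w8.
So F validates K, D, T; S4 would additionally require R to be transitive. The strongest is T.

T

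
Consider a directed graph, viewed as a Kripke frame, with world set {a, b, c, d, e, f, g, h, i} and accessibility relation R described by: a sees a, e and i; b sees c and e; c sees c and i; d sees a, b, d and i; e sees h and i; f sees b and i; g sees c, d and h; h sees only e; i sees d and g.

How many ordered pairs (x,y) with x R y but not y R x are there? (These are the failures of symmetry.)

14

Enumerating: (a,e), (a,i), (b,c), (b,e), (c,i), (d,a), (d,b), (e,i), (f,b), (f,i), (g,c), (g,d), (g,h), (i,g).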